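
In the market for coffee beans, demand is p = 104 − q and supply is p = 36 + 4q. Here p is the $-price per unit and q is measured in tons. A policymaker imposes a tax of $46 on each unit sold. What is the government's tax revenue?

$202.40

Competitive equilibrium: 104 − q = 36 + 4q → q* = 13.6, p* = 90.4.
With the tax, the buyer price exceeds the seller price by 46: (104 − q) − (36 + 4q) = 46 → q' = 4.4.
Tax revenue = 46 × 4.4 = $202.40.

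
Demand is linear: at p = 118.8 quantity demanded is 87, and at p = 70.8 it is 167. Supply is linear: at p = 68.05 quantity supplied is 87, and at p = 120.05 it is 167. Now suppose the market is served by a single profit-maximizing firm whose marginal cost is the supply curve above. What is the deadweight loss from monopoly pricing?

1070.39

Demand slope = (70.8 − 118.8)/(167 − 87) = −0.6, so p = 171 − 0.6q.
Supply slope = (120.05 − 68.05)/(167 − 87) = 0.65, so p = 11.5 + 0.65q.
Competitive equilibrium: 171 − 0.6q = 11.5 + 0.65q → q* = 127.6, p* = 94.44.
Marginal revenue: MR = 171 − 1.2q. Set MR = MC: 171 − 1.2q = 11.5 + 0.65q → q_m = 86.2162.
Price p_m = 171 − 0.6·86.2162 = 119.2703; MC(q_m) = 11.5 + 0.65·86.2162 = 67.5405.
Competitive q* = 127.6, so Δq = 41.3838; wedge = 119.2703 − 67.5405 = 51.7298.
The triangle = ½ × 41.3838 × 51.7298 = 1070.39.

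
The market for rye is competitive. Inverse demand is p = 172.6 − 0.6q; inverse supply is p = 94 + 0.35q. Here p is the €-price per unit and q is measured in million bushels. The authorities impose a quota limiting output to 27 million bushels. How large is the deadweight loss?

€1475.63 million

Competitive equilibrium: 172.6 − 0.6q = 94 + 0.35q → q* = 82.7368, p* = 122.9579.
At q = 27: demand price = 172.6 − 0.6·27 = 156.4; supply price = 94 + 0.35·27 = 103.45.
Δq = 82.7368 − 27 = 55.7368; wedge = 156.4 − 103.45 = 52.95.
Deadweight loss = ½ × 55.7368 × 52.95 = €1475.63 million.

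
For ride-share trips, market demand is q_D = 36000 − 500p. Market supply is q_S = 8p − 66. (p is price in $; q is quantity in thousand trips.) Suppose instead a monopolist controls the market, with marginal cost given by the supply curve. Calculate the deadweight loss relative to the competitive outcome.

In inverse form: demand p = 72 − 0.002q, supply p = 8.25 + 0.125q.
Competitive equilibrium: 72 − 0.002q = 8.25 + 0.125q → q* = 501.9685, p* = 70.9961.
Marginal revenue: MR = 72 − 0.004q. Set MR = MC: 72 − 0.004q = 8.25 + 0.125q → q_m = 494.186.
Price p_m = 72 − 0.002·494.186 = 71.0116; MC(q_m) = 8.25 + 0.125·494.186 = 70.0233.
Competitive q* = 501.9685, so Δq = 7.7825; wedge = 71.0116 − 70.0233 = 0.9883.
Deadweight loss = ½ × 7.7825 × 0.9883 = $3.85 thousand.

$3.85 thousand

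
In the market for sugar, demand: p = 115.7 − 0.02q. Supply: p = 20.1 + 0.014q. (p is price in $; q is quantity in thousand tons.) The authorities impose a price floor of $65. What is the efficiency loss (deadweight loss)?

Competitive equilibrium: 115.7 − 0.02q = 20.1 + 0.014q → q* = 2811.7647, p* = 59.4647.
At the floor p = 65, quantity demanded = (115.7 − 65)/0.02 = 2535.
Sellers' marginal cost at q' = 2535: 20.1 + 0.014·2535 = 55.59.
Δq = 2811.7647 − 2535 = 276.7647; wedge = 65 − 55.59 = 9.41.
DWL = ½ × 276.7647 × 9.41 = $1302.18 thousand.

$1302.18 thousand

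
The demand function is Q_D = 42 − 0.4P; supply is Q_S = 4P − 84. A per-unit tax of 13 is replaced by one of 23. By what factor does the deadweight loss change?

3.130

In inverse form: demand P = 105 − 2.5Q, supply P = 21 + 0.25Q.
Competitive equilibrium: 105 − 2.5Q = 21 + 0.25Q → Q* = 30.5455, P* = 28.6364.
For a per-unit tax t: ΔQ = t/2.75, so DWL = ½·t·(t/2.75) = t²/5.5.
At t = 13: DWL = 30.727. At t = 23: DWL = 96.182.
Ratio = (23/13)² = 3.130.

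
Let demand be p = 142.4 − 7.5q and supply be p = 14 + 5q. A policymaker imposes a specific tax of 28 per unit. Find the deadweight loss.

Competitive equilibrium: 142.4 − 7.5q = 14 + 5q → q* = 10.272, p* = 65.36.
With the tax, the buyer price exceeds the seller price by 28: (142.4 − 7.5q) − (14 + 5q) = 28 → q' = 8.032.
Δq = 10.272 − 8.032 = 2.24; the wedge equals the tax, 28.
DWL = ½ × 2.24 × 28 = 31.36.

31.36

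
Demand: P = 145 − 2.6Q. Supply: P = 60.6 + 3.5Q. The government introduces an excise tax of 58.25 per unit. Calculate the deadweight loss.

Competitive equilibrium: 145 − 2.6Q = 60.6 + 3.5Q → Q* = 13.8361, P* = 109.0262.
With the tax, the buyer price exceeds the seller price by 58.25: (145 − 2.6Q) − (60.6 + 3.5Q) = 58.25 → Q' = 4.2869.
ΔQ = 13.8361 − 4.2869 = 9.5492; the wedge equals the tax, 58.25.
DWL = ½ × 9.5492 × 58.25 = 278.12.

278.12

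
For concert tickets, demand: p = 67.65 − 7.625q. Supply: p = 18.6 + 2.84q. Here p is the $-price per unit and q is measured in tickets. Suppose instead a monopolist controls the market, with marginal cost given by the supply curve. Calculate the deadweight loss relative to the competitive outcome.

$20.42

Competitive equilibrium: 67.65 − 7.625q = 18.6 + 2.84q → q* = 4.6871, p* = 31.9112.
Marginal revenue: MR = 67.65 − 15.25q. Set MR = MC: 67.65 − 15.25q = 18.6 + 2.84q → q_m = 2.7114.
Price p_m = 67.65 − 7.625·2.7114 = 46.9756; MC(q_m) = 18.6 + 2.84·2.7114 = 26.3004.
Competitive q* = 4.6871, so Δq = 1.9757; wedge = 46.9756 − 26.3004 = 20.6752.
The triangle = ½ × 1.9757 × 20.6752 = $20.42.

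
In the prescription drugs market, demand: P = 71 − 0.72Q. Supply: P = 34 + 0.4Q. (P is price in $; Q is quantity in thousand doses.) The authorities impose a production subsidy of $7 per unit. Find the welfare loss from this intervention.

Competitive equilibrium: 71 − 0.72Q = 34 + 0.4Q → Q* = 33.0357, P* = 47.2143.
The subsidy lowers effective supply by 7: P = 27 + 0.4Q.
New quantity: 71 − 0.72Q = 27 + 0.4Q → Q' = 39.2857.
Overproduction ΔQ = 39.2857 − 33.0357 = 6.25; wedge = subsidy = 7.
DWL = ½ × 6.25 × 7 = $21.875 thousand.

$21.875 thousand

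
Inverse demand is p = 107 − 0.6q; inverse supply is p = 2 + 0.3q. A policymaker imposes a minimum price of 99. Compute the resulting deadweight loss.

4805

Competitive equilibrium: 107 − 0.6q = 2 + 0.3q → q* = 116.6667, p* = 37.
At the floor p = 99, quantity demanded = (107 − 99)/0.6 = 13.3333.
Sellers' marginal cost at q' = 13.3333: 2 + 0.3·13.3333 = 6.
Δq = 116.6667 − 13.3333 = 103.3334; wedge = 99 − 6 = 93.
Deadweight loss = ½ × 103.3334 × 93 = 4805.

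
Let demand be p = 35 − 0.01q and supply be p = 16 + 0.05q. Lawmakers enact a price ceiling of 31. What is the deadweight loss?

Competitive equilibrium: 35 − 0.01q = 16 + 0.05q → q* = 316.6667, p* = 31.8333.
At the ceiling p = 31, quantity supplied = (31 − 16)/0.05 = 300.
Willingness to pay at q' = 300: 35 − 0.01·300 = 32.
Δq = 316.6667 − 300 = 16.6667; wedge = 32 − 31 = 1.
Welfare loss = ½ × 16.6667 × 1 = 8.33.

8.33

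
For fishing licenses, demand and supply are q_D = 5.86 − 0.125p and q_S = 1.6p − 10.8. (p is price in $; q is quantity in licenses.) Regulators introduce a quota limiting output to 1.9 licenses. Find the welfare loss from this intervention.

In inverse form: demand p = 46.88 − 8q, supply p = 6.75 + 0.625q.
Competitive equilibrium: 46.88 − 8q = 6.75 + 0.625q → q* = 4.6528, p* = 9.658.
At q = 1.9: demand price = 46.88 − 8·1.9 = 31.68; supply price = 6.75 + 0.625·1.9 = 7.9375.
Δq = 4.6528 − 1.9 = 2.7528; wedge = 31.68 − 7.9375 = 23.7425.
Welfare loss = ½ × 2.7528 × 23.7425 = $32.68.

$32.68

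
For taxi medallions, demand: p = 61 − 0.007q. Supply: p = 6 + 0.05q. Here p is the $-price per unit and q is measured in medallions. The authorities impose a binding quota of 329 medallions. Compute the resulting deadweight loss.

Competitive equilibrium: 61 − 0.007q = 6 + 0.05q → q* = 964.9123, p* = 54.2456.
At q = 329: demand price = 61 − 0.007·329 = 58.697; supply price = 6 + 0.05·329 = 22.45.
Δq = 964.9123 − 329 = 635.9123; wedge = 58.697 − 22.45 = 36.247.
DWL = ½ × 635.9123 × 36.247 = $11524.96.

$11524.96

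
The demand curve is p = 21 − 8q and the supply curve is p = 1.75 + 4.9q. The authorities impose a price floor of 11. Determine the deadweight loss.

Competitive equilibrium: 21 − 8q = 1.75 + 4.9q → q* = 1.4922, p* = 9.062.
At the floor p = 11, quantity demanded = (21 − 11)/8 = 1.25.
Sellers' marginal cost at q' = 1.25: 1.75 + 4.9·1.25 = 7.875.
Δq = 1.4922 − 1.25 = 0.2422; wedge = 11 − 7.875 = 3.125.
Deadweight loss = ½ × 0.2422 × 3.125 = 0.38.

0.38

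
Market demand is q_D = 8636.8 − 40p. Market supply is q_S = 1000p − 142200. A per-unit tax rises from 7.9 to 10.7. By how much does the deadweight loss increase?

In inverse form: demand p = 215.92 − 0.025q, supply p = 142.2 + 0.001q.
Competitive equilibrium: 215.92 − 0.025q = 142.2 + 0.001q → q* = 2835.3846, p* = 145.0354.
For a per-unit tax t: Δq = t/0.026, so DWL = ½·t·(t/0.026) = t²/0.052.
At t = 7.9: DWL = 1200.192. At t = 10.7: DWL = 2201.731.
Increase = 2201.731 − 1200.192 = 1001.54.

1001.54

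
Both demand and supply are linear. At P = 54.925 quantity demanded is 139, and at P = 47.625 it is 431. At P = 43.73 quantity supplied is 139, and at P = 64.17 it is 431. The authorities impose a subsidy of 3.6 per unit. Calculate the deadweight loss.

68.21

Demand slope = (47.625 − 54.925)/(431 − 139) = −0.025, so P = 58.4 − 0.025Q.
Supply slope = (64.17 − 43.73)/(431 − 139) = 0.07, so P = 34 + 0.07Q.
Competitive equilibrium: 58.4 − 0.025Q = 34 + 0.07Q → Q* = 256.8421, P* = 51.9789.
The subsidy lowers effective supply by 3.6: P = 30.4 + 0.07Q.
New quantity: 58.4 − 0.025Q = 30.4 + 0.07Q → Q' = 294.7368.
Overproduction ΔQ = 294.7368 − 256.8421 = 37.8947; wedge = subsidy = 3.6.
DWL = ½ × 37.8947 × 3.6 = 68.21.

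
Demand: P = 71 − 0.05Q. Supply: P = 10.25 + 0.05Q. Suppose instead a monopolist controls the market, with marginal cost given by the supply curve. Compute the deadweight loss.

Competitive equilibrium: 71 − 0.05Q = 10.25 + 0.05Q → Q* = 607.5, P* = 40.625.
Marginal revenue: MR = 71 − 0.1Q. Set MR = MC: 71 − 0.1Q = 10.25 + 0.05Q → Q_m = 405.
Price P_m = 71 − 0.05·405 = 50.75; MC(Q_m) = 10.25 + 0.05·405 = 30.5.
Competitive Q* = 607.5, so ΔQ = 202.5; wedge = 50.75 − 30.5 = 20.25.
DWL = ½ × 202.5 × 20.25 = 2050.31.

2050.31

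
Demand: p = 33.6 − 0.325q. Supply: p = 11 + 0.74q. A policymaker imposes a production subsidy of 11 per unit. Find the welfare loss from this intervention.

56.81

Competitive equilibrium: 33.6 − 0.325q = 11 + 0.74q → q* = 21.2207, p* = 26.7033.
The subsidy lowers effective supply by 11: p = 0 + 0.74q.
New quantity: 33.6 − 0.325q = 0 + 0.74q → q' = 31.5493.
Overproduction Δq = 31.5493 − 21.2207 = 10.3286; wedge = subsidy = 11.
The triangle = ½ × 10.3286 × 11 = 56.81.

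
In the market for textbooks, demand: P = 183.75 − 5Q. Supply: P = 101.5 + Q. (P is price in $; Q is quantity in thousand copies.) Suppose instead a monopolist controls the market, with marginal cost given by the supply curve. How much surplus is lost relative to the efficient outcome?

$116.48 thousand

Competitive equilibrium: 183.75 − 5Q = 101.5 + Q → Q* = 13.7083, P* = 115.2083.
Marginal revenue: MR = 183.75 − 10Q. Set MR = MC: 183.75 − 10Q = 101.5 + Q → Q_m = 7.4773.
Price P_m = 183.75 − 5·7.4773 = 146.3635; MC(Q_m) = 101.5 + 1·7.4773 = 108.9773.
Competitive Q* = 13.7083, so ΔQ = 6.231; wedge = 146.3635 − 108.9773 = 37.3862.
DWL = ½ × 6.231 × 37.3862 = $116.48 thousand.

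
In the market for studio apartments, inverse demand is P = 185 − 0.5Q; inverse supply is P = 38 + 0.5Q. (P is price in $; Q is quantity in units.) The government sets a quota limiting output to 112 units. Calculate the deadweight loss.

$612.50

Competitive equilibrium: 185 − 0.5Q = 38 + 0.5Q → Q* = 147, P* = 111.5.
At Q = 112: demand price = 185 − 0.5·112 = 129; supply price = 38 + 0.5·112 = 94.
ΔQ = 147 − 112 = 35; wedge = 129 − 94 = 35.
Deadweight loss = ½ × 35 × 35 = $612.50.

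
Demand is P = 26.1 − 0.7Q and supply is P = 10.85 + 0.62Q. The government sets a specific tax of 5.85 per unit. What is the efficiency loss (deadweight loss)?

12.96

Competitive equilibrium: 26.1 − 0.7Q = 10.85 + 0.62Q → Q* = 11.553, P* = 18.0129.
With the tax, the buyer price exceeds the seller price by 5.85: (26.1 − 0.7Q) − (10.85 + 0.62Q) = 5.85 → Q' = 7.1212.
ΔQ = 11.553 − 7.1212 = 4.4318; the wedge equals the tax, 5.85.
Welfare loss = ½ × 4.4318 × 5.85 = 12.96.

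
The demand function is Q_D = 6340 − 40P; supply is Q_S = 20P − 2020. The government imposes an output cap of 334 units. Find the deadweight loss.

In inverse form: demand P = 158.5 − 0.025Q, supply P = 101 + 0.05Q.
Competitive equilibrium: 158.5 − 0.025Q = 101 + 0.05Q → Q* = 766.6667, P* = 139.3333.
At Q = 334: demand price = 158.5 − 0.025·334 = 150.15; supply price = 101 + 0.05·334 = 117.7.
ΔQ = 766.6667 − 334 = 432.6667; wedge = 150.15 − 117.7 = 32.45.
Welfare loss = ½ × 432.6667 × 32.45 = 7020.02.

7020.02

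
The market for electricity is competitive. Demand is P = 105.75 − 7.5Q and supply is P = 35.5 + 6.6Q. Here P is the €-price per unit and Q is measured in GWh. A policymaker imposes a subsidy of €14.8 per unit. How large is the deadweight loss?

€7.77

Competitive equilibrium: 105.75 − 7.5Q = 35.5 + 6.6Q → Q* = 4.9823, P* = 68.383.
The subsidy lowers effective supply by 14.8: P = 20.7 + 6.6Q.
New quantity: 105.75 − 7.5Q = 20.7 + 6.6Q → Q' = 6.0319.
Overproduction ΔQ = 6.0319 − 4.9823 = 1.0496; wedge = subsidy = 14.8.
Deadweight loss = ½ × 1.0496 × 14.8 = €7.77.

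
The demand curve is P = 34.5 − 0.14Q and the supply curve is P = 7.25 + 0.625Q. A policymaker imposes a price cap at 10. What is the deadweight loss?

372.84

Competitive equilibrium: 34.5 − 0.14Q = 7.25 + 0.625Q → Q* = 35.6209, P* = 29.5131.
At the ceiling P = 10, quantity supplied = (10 − 7.25)/0.625 = 4.4.
Willingness to pay at Q' = 4.4: 34.5 − 0.14·4.4 = 33.884.
ΔQ = 35.6209 − 4.4 = 31.2209; wedge = 33.884 − 10 = 23.884.
Deadweight loss = ½ × 31.2209 × 23.884 = 372.84.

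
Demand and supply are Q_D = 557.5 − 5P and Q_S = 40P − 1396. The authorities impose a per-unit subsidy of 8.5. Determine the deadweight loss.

In inverse form: demand P = 111.5 − 0.2Q, supply P = 34.9 + 0.025Q.
Competitive equilibrium: 111.5 − 0.2Q = 34.9 + 0.025Q → Q* = 340.4444, P* = 43.4111.
The subsidy lowers effective supply by 8.5: P = 26.4 + 0.025Q.
New quantity: 111.5 − 0.2Q = 26.4 + 0.025Q → Q' = 378.2222.
Overproduction ΔQ = 378.2222 − 340.4444 = 37.7778; wedge = subsidy = 8.5.
Welfare loss = ½ × 37.7778 × 8.5 = 160.56.

160.56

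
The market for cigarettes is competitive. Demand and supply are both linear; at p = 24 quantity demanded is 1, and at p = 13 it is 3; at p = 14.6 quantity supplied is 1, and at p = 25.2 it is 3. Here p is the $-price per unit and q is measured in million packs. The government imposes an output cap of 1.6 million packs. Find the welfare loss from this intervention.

$0.39 million

Demand slope = (13 − 24)/(3 − 1) = −5.5, so p = 29.5 − 5.5q.
Supply slope = (25.2 − 14.6)/(3 − 1) = 5.3, so p = 9.3 + 5.3q.
Competitive equilibrium: 29.5 − 5.5q = 9.3 + 5.3q → q* = 1.8704, p* = 19.213.
At q = 1.6: demand price = 29.5 − 5.5·1.6 = 20.7; supply price = 9.3 + 5.3·1.6 = 17.78.
Δq = 1.8704 − 1.6 = 0.2704; wedge = 20.7 − 17.78 = 2.92.
Deadweight loss = ½ × 0.2704 × 2.92 = $0.39 million.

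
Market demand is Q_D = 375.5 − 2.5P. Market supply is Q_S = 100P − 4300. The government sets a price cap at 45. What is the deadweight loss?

In inverse form: demand P = 150.2 − 0.4Q, supply P = 43 + 0.01Q.
Competitive equilibrium: 150.2 − 0.4Q = 43 + 0.01Q → Q* = 261.4634, P* = 45.6146.
At the ceiling P = 45, quantity supplied = (45 − 43)/0.01 = 200.
Willingness to pay at Q' = 200: 150.2 − 0.4·200 = 70.2.
ΔQ = 261.4634 − 200 = 61.4634; wedge = 70.2 − 45 = 25.2.
DWL = ½ × 61.4634 × 25.2 = 774.44.

774.44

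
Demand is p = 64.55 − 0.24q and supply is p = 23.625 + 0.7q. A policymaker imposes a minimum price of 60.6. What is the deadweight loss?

344.64

Competitive equilibrium: 64.55 − 0.24q = 23.625 + 0.7q → q* = 43.5372, p* = 54.1011.
At the floor p = 60.6, quantity demanded = (64.55 − 60.6)/0.24 = 16.4583.
Sellers' marginal cost at q' = 16.4583: 23.625 + 0.7·16.4583 = 35.1458.
Δq = 43.5372 − 16.4583 = 27.0789; wedge = 60.6 − 35.1458 = 25.4542.
Deadweight loss = ½ × 27.0789 × 25.4542 = 344.64.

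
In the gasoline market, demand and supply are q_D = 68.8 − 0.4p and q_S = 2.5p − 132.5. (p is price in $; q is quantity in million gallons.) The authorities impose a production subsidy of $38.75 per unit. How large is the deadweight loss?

In inverse form: demand p = 172 − 2.5q, supply p = 53 + 0.4q.
Competitive equilibrium: 172 − 2.5q = 53 + 0.4q → q* = 41.0345, p* = 69.4138.
The subsidy lowers effective supply by 38.75: p = 14.25 + 0.4q.
New quantity: 172 − 2.5q = 14.25 + 0.4q → q' = 54.3966.
Overproduction Δq = 54.3966 − 41.0345 = 13.3621; wedge = subsidy = 38.75.
DWL = ½ × 13.3621 × 38.75 = $258.89 million.

$258.89 million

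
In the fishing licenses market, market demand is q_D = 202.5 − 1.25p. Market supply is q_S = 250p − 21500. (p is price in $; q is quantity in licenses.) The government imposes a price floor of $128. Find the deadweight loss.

$1088.15

In inverse form: demand p = 162 − 0.8q, supply p = 86 + 0.004q.
Competitive equilibrium: 162 − 0.8q = 86 + 0.004q → q* = 94.5274, p* = 86.3781.
At the floor p = 128, quantity demanded = (162 − 128)/0.8 = 42.5.
Sellers' marginal cost at q' = 42.5: 86 + 0.004·42.5 = 86.17.
Δq = 94.5274 − 42.5 = 52.0274; wedge = 128 − 86.17 = 41.83.
Welfare loss = ½ × 52.0274 × 41.83 = $1088.15.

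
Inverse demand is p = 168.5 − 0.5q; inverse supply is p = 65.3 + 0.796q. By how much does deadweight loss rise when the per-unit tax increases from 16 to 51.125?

Competitive equilibrium: 168.5 − 0.5q = 65.3 + 0.796q → q* = 79.6296, p* = 128.6852.
For a per-unit tax t: Δq = t/1.296, so DWL = ½·t·(t/1.296) = t²/2.592.
At t = 16: DWL = 98.765. At t = 51.125: DWL = 1008.397.
Increase = 1008.397 − 98.765 = 909.63.

909.63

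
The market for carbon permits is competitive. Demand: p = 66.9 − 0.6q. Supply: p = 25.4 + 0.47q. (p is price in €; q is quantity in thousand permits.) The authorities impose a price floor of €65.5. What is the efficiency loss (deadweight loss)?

Competitive equilibrium: 66.9 − 0.6q = 25.4 + 0.47q → q* = 38.785, p* = 43.629.
At the floor p = 65.5, quantity demanded = (66.9 − 65.5)/0.6 = 2.3333.
Sellers' marginal cost at q' = 2.3333: 25.4 + 0.47·2.3333 = 26.4967.
Δq = 38.785 − 2.3333 = 36.4517; wedge = 65.5 − 26.4967 = 39.0033.
Deadweight loss = ½ × 36.4517 × 39.0033 = €710.87 thousand.

€710.87 thousand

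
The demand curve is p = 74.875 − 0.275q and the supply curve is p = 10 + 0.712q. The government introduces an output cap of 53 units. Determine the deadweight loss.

Competitive equilibrium: 74.875 − 0.275q = 10 + 0.712q → q* = 65.7295, p* = 56.7994.
At q = 53: demand price = 74.875 − 0.275·53 = 60.3; supply price = 10 + 0.712·53 = 47.736.
Δq = 65.7295 − 53 = 12.7295; wedge = 60.3 − 47.736 = 12.564.
DWL = ½ × 12.7295 × 12.564 = 79.97.

79.97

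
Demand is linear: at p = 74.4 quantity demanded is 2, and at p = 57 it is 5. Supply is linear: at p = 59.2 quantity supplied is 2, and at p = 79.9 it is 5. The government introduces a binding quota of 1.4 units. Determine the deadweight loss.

20.50

Demand slope = (57 − 74.4)/(5 − 2) = −5.8, so p = 86 − 5.8q.
Supply slope = (79.9 − 59.2)/(5 − 2) = 6.9, so p = 45.4 + 6.9q.
Competitive equilibrium: 86 − 5.8q = 45.4 + 6.9q → q* = 3.1969, p* = 67.4583.
At q = 1.4: demand price = 86 − 5.8·1.4 = 77.88; supply price = 45.4 + 6.9·1.4 = 55.06.
Δq = 3.1969 − 1.4 = 1.7969; wedge = 77.88 − 55.06 = 22.82.
Deadweight loss = ½ × 1.7969 × 22.82 = 20.50.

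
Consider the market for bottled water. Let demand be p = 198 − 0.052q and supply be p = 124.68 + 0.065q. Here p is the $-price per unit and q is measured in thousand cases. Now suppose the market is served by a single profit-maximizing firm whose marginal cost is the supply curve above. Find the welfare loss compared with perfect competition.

Competitive equilibrium: 198 − 0.052q = 124.68 + 0.065q → q* = 626.6667, p* = 165.4133.
Marginal revenue: MR = 198 − 0.104q. Set MR = MC: 198 − 0.104q = 124.68 + 0.065q → q_m = 433.8462.
Price p_m = 198 − 0.052·433.8462 = 175.44; MC(q_m) = 124.68 + 0.065·433.8462 = 152.88.
Competitive q* = 626.6667, so Δq = 192.8205; wedge = 175.44 − 152.88 = 22.56.
Deadweight loss = ½ × 192.8205 × 22.56 = $2175.02 thousand.

$2175.02 thousand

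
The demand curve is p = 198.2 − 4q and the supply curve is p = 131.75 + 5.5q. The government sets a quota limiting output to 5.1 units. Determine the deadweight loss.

Competitive equilibrium: 198.2 − 4q = 131.75 + 5.5q → q* = 6.9947, p* = 170.2211.
At q = 5.1: demand price = 198.2 − 4·5.1 = 177.8; supply price = 131.75 + 5.5·5.1 = 159.8.
Δq = 6.9947 − 5.1 = 1.8947; wedge = 177.8 − 159.8 = 18.
The triangle = ½ × 1.8947 × 18 = 17.05.

17.05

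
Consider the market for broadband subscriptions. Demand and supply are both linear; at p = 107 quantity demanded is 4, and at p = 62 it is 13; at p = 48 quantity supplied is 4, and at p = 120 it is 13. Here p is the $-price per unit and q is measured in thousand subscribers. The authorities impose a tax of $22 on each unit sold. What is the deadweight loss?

Demand slope = (62 − 107)/(13 − 4) = −5, so p = 127 − 5q.
Supply slope = (120 − 48)/(13 − 4) = 8, so p = 16 + 8q.
Competitive equilibrium: 127 − 5q = 16 + 8q → q* = 8.5385, p* = 84.3077.
With the tax, the buyer price exceeds the seller price by 22: (127 − 5q) − (16 + 8q) = 22 → q' = 6.8462.
Δq = 8.5385 − 6.8462 = 1.6923; the wedge equals the tax, 22.
The triangle = ½ × 1.6923 × 22 = $18.62 thousand.

$18.62 thousand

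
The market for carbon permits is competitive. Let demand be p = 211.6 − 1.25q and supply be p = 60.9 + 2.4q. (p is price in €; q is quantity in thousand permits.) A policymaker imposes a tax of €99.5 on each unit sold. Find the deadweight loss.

€1356.20 thousand

Competitive equilibrium: 211.6 − 1.25q = 60.9 + 2.4q → q* = 41.2877, p* = 159.9904.
With the tax, the buyer price exceeds the seller price by 99.5: (211.6 − 1.25q) − (60.9 + 2.4q) = 99.5 → q' = 14.0274.
Δq = 41.2877 − 14.0274 = 27.2603; the wedge equals the tax, 99.5.
The triangle = ½ × 27.2603 × 99.5 = €1356.20 thousand.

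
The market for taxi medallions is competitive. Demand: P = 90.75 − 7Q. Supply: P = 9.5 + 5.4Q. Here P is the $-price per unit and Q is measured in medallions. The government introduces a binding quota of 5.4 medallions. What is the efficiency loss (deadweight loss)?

$8.23

Competitive equilibrium: 90.75 − 7Q = 9.5 + 5.4Q → Q* = 6.5524, P* = 44.8831.
At Q = 5.4: demand price = 90.75 − 7·5.4 = 52.95; supply price = 9.5 + 5.4·5.4 = 38.66.
ΔQ = 6.5524 − 5.4 = 1.1524; wedge = 52.95 − 38.66 = 14.29.
Welfare loss = ½ × 1.1524 × 14.29 = $8.23.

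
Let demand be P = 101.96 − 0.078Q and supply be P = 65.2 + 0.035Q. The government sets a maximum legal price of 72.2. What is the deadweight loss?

887.19

Competitive equilibrium: 101.96 − 0.078Q = 65.2 + 0.035Q → Q* = 325.3097, P* = 76.5858.
At the ceiling P = 72.2, quantity supplied = (72.2 − 65.2)/0.035 = 200.
Willingness to pay at Q' = 200: 101.96 − 0.078·200 = 86.36.
ΔQ = 325.3097 − 200 = 125.3097; wedge = 86.36 − 72.2 = 14.16.
Welfare loss = ½ × 125.3097 × 14.16 = 887.19.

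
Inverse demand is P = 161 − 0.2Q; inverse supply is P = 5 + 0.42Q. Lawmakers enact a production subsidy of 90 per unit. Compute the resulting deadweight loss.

Competitive equilibrium: 161 − 0.2Q = 5 + 0.42Q → Q* = 251.6129, P* = 110.6774.
The subsidy lowers effective supply by 90: P = 0.42Q − 85.
New quantity: 161 − 0.2Q = 0.42Q − 85 → Q' = 396.7742.
Overproduction ΔQ = 396.7742 − 251.6129 = 145.1613; wedge = subsidy = 90.
The triangle = ½ × 145.1613 × 90 = 6532.26.

6532.26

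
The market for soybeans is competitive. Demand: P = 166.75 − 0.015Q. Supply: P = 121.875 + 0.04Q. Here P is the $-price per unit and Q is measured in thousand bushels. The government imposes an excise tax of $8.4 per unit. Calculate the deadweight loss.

Competitive equilibrium: 166.75 − 0.015Q = 121.875 + 0.04Q → Q* = 815.9091, P* = 154.5114.
With the tax, the buyer price exceeds the seller price by 8.4: (166.75 − 0.015Q) − (121.875 + 0.04Q) = 8.4 → Q' = 663.1818.
ΔQ = 815.9091 − 663.1818 = 152.7273; the wedge equals the tax, 8.4.
Deadweight loss = ½ × 152.7273 × 8.4 = $641.45 thousand.

$641.45 thousand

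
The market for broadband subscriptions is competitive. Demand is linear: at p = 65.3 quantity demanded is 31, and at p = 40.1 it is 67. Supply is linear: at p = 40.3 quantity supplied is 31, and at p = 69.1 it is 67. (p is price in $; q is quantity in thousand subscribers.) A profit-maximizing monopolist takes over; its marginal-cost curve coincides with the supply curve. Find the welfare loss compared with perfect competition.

$172.52 thousand

Demand slope = (40.1 − 65.3)/(67 − 31) = −0.7, so p = 87 − 0.7q.
Supply slope = (69.1 − 40.3)/(67 − 31) = 0.8, so p = 15.5 + 0.8q.
Competitive equilibrium: 87 − 0.7q = 15.5 + 0.8q → q* = 47.6667, p* = 53.6333.
Marginal revenue: MR = 87 − 1.4q. Set MR = MC: 87 − 1.4q = 15.5 + 0.8q → q_m = 32.5.
Price p_m = 87 − 0.7·32.5 = 64.25; MC(q_m) = 15.5 + 0.8·32.5 = 41.5.
Competitive q* = 47.6667, so Δq = 15.1667; wedge = 64.25 − 41.5 = 22.75.
DWL = ½ × 15.1667 × 22.75 = $172.52 thousand.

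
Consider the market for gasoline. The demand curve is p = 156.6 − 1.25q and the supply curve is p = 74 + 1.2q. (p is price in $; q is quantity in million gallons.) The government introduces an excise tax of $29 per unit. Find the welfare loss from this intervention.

Competitive equilibrium: 156.6 − 1.25q = 74 + 1.2q → q* = 33.7143, p* = 114.4571.
With the tax, the buyer price exceeds the seller price by 29: (156.6 − 1.25q) − (74 + 1.2q) = 29 → q' = 21.8776.
Δq = 33.7143 − 21.8776 = 11.8367; the wedge equals the tax, 29.
Deadweight loss = ½ × 11.8367 × 29 = $171.63 million.

$171.63 million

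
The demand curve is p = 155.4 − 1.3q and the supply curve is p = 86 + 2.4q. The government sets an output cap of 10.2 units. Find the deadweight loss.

Competitive equilibrium: 155.4 − 1.3q = 86 + 2.4q → q* = 18.7568, p* = 131.0162.
At q = 10.2: demand price = 155.4 − 1.3·10.2 = 142.14; supply price = 86 + 2.4·10.2 = 110.48.
Δq = 18.7568 − 10.2 = 8.5568; wedge = 142.14 − 110.48 = 31.66.
DWL = ½ × 8.5568 × 31.66 = 135.45.

135.45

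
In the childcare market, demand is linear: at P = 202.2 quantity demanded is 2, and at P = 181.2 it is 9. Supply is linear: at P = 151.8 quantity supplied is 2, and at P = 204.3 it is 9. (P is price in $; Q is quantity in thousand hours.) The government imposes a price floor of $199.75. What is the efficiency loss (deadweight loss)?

$83.30 thousand

Demand slope = (181.2 − 202.2)/(9 − 2) = −3, so P = 208.2 − 3Q.
Supply slope = (204.3 − 151.8)/(9 − 2) = 7.5, so P = 136.8 + 7.5Q.
Competitive equilibrium: 208.2 − 3Q = 136.8 + 7.5Q → Q* = 6.8, P* = 187.8.
At the floor P = 199.75, quantity demanded = (208.2 − 199.75)/3 = 2.8167.
Sellers' marginal cost at Q' = 2.8167: 136.8 + 7.5·2.8167 = 157.9253.
ΔQ = 6.8 − 2.8167 = 3.9833; wedge = 199.75 − 157.9253 = 41.8247.
Welfare loss = ½ × 3.9833 × 41.8247 = $83.30 thousand.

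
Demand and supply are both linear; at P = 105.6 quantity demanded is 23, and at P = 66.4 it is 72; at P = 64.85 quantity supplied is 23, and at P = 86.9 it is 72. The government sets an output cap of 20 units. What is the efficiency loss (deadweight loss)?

792.10

Demand slope = (66.4 − 105.6)/(72 − 23) = −0.8, so P = 124 − 0.8Q.
Supply slope = (86.9 − 64.85)/(72 − 23) = 0.45, so P = 54.5 + 0.45Q.
Competitive equilibrium: 124 − 0.8Q = 54.5 + 0.45Q → Q* = 55.6, P* = 79.52.
At Q = 20: demand price = 124 − 0.8·20 = 108; supply price = 54.5 + 0.45·20 = 63.5.
ΔQ = 55.6 − 20 = 35.6; wedge = 108 − 63.5 = 44.5.
The triangle = ½ × 35.6 × 44.5 = 792.10.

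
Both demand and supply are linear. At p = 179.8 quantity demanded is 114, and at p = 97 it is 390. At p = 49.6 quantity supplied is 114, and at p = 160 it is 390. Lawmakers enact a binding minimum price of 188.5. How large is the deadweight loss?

16178.75

Demand slope = (97 − 179.8)/(390 − 114) = −0.3, so p = 214 − 0.3q.
Supply slope = (160 − 49.6)/(390 − 114) = 0.4, so p = 4 + 0.4q.
Competitive equilibrium: 214 − 0.3q = 4 + 0.4q → q* = 300, p* = 124.
At the floor p = 188.5, quantity demanded = (214 − 188.5)/0.3 = 85.
Sellers' marginal cost at q' = 85: 4 + 0.4·85 = 38.
Δq = 300 − 85 = 215; wedge = 188.5 − 38 = 150.5.
Deadweight loss = ½ × 215 × 150.5 = 16178.75.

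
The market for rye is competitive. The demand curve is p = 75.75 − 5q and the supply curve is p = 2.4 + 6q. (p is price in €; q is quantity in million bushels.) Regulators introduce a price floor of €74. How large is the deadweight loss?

Competitive equilibrium: 75.75 − 5q = 2.4 + 6q → q* = 6.6682, p* = 42.4091.
At the floor p = 74, quantity demanded = (75.75 − 74)/5 = 0.35.
Sellers' marginal cost at q' = 0.35: 2.4 + 6·0.35 = 4.5.
Δq = 6.6682 − 0.35 = 6.3182; wedge = 74 − 4.5 = 69.5.
Welfare loss = ½ × 6.3182 × 69.5 = €219.56 million.

€219.56 million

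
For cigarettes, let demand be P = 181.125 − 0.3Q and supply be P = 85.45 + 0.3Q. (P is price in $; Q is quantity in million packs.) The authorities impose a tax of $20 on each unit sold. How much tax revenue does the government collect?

$2522.50 million

Competitive equilibrium: 181.125 − 0.3Q = 85.45 + 0.3Q → Q* = 159.4583, P* = 133.2875.
With the tax, the buyer price exceeds the seller price by 20: (181.125 − 0.3Q) − (85.45 + 0.3Q) = 20 → Q' = 126.125.
Tax revenue = 20 × 126.125 = $2522.50 million.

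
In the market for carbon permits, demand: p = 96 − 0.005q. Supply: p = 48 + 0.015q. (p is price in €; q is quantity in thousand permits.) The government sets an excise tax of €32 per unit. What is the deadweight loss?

Competitive equilibrium: 96 − 0.005q = 48 + 0.015q → q* = 2400, p* = 84.
With the tax, the buyer price exceeds the seller price by 32: (96 − 0.005q) − (48 + 0.015q) = 32 → q' = 800.
Δq = 2400 − 800 = 1600; the wedge equals the tax, 32.
The triangle = ½ × 1600 × 32 = €25600 thousand.

€25600 thousand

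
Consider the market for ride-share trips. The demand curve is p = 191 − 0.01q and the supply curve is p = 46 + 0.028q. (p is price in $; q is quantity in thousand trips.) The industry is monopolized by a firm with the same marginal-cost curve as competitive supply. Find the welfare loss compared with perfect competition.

$12007.15 thousand

Competitive equilibrium: 191 − 0.01q = 46 + 0.028q → q* = 3815.78947, p* = 152.84211.
Marginal revenue: MR = 191 − 0.02q. Set MR = MC: 191 − 0.02q = 46 + 0.028q → q_m = 3020.83333.
Price p_m = 191 − 0.01·3020.83333 = 160.79167; MC(q_m) = 46 + 0.028·3020.83333 = 130.58333.
Competitive q* = 3815.78947, so Δq = 794.95614; wedge = 160.79167 − 130.58333 = 30.20834.
The triangle = ½ × 794.95614 × 30.20834 = $12007.15 thousand.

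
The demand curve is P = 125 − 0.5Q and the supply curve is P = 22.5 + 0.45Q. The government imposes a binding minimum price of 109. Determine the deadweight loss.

2736.01

Competitive equilibrium: 125 − 0.5Q = 22.5 + 0.45Q → Q* = 107.89474, P* = 71.05263.
At the floor P = 109, quantity demanded = (125 − 109)/0.5 = 32.
Sellers' marginal cost at Q' = 32: 22.5 + 0.45·32 = 36.9.
ΔQ = 107.89474 − 32 = 75.89474; wedge = 109 − 36.9 = 72.1.
Welfare loss = ½ × 75.89474 × 72.1 = 2736.01.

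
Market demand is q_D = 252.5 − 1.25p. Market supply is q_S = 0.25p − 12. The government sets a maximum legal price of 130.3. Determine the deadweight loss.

317.86

In inverse form: demand p = 202 − 0.8q, supply p = 48 + 4q.
Competitive equilibrium: 202 − 0.8q = 48 + 4q → q* = 32.0833, p* = 176.3333.
At the ceiling p = 130.3, quantity supplied = (130.3 − 48)/4 = 20.575.
Willingness to pay at q' = 20.575: 202 − 0.8·20.575 = 185.54.
Δq = 32.0833 − 20.575 = 11.5083; wedge = 185.54 − 130.3 = 55.24.
DWL = ½ × 11.5083 × 55.24 = 317.86.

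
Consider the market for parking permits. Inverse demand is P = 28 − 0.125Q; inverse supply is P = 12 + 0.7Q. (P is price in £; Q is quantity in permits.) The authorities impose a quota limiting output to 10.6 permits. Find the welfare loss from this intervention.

£31.90

Competitive equilibrium: 28 − 0.125Q = 12 + 0.7Q → Q* = 19.3939, P* = 25.5758.
At Q = 10.6: demand price = 28 − 0.125·10.6 = 26.675; supply price = 12 + 0.7·10.6 = 19.42.
ΔQ = 19.3939 − 10.6 = 8.7939; wedge = 26.675 − 19.42 = 7.255.
DWL = ½ × 8.7939 × 7.255 = £31.90.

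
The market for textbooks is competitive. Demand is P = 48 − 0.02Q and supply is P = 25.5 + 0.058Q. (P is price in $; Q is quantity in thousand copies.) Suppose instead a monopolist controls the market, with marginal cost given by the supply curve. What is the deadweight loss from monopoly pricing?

$135.16 thousand

Competitive equilibrium: 48 − 0.02Q = 25.5 + 0.058Q → Q* = 288.4615, P* = 42.2308.
Marginal revenue: MR = 48 − 0.04Q. Set MR = MC: 48 − 0.04Q = 25.5 + 0.058Q → Q_m = 229.5918.
Price P_m = 48 − 0.02·229.5918 = 43.4082; MC(Q_m) = 25.5 + 0.058·229.5918 = 38.8163.
Competitive Q* = 288.4615, so ΔQ = 58.8697; wedge = 43.4082 − 38.8163 = 4.5919.
DWL = ½ × 58.8697 × 4.5919 = $135.16 thousand.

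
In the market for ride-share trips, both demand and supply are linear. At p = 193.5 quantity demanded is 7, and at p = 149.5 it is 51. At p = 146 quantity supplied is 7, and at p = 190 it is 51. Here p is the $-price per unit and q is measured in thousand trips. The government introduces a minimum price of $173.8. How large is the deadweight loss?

Demand slope = (149.5 − 193.5)/(51 − 7) = −1, so p = 200.5 − q.
Supply slope = (190 − 146)/(51 − 7) = 1, so p = 139 + q.
Competitive equilibrium: 200.5 − q = 139 + q → q* = 30.75, p* = 169.75.
At the floor p = 173.8, quantity demanded = (200.5 − 173.8)/1 = 26.7.
Sellers' marginal cost at q' = 26.7: 139 + 1·26.7 = 165.7.
Δq = 30.75 − 26.7 = 4.05; wedge = 173.8 − 165.7 = 8.1.
The triangle = ½ × 4.05 × 8.1 = $16.40 thousand.

$16.40 thousand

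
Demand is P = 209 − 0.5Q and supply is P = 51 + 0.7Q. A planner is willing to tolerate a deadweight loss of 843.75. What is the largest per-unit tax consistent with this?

45

Competitive equilibrium: 209 − 0.5Q = 51 + 0.7Q → Q* = 131.6667, P* = 143.1667.
A tax t gives ΔQ = t/1.2 and wedge t, so DWL = t²/2.4.
t²/2.4 = 843.75 → t² = 2025 → t = 45.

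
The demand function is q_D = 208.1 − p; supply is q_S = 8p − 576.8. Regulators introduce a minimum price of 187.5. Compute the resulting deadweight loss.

In inverse form: demand p = 208.1 − q, supply p = 72.1 + 0.125q.
Competitive equilibrium: 208.1 − q = 72.1 + 0.125q → q* = 120.8889, p* = 87.2111.
At the floor p = 187.5, quantity demanded = (208.1 − 187.5)/1 = 20.6.
Sellers' marginal cost at q' = 20.6: 72.1 + 0.125·20.6 = 74.675.
Δq = 120.8889 − 20.6 = 100.2889; wedge = 187.5 − 74.675 = 112.825.
Welfare loss = ½ × 100.2889 × 112.825 = 5657.55.

5657.55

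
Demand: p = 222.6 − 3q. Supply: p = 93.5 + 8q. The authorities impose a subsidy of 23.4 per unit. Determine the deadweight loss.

24.89

Competitive equilibrium: 222.6 − 3q = 93.5 + 8q → q* = 11.7364, p* = 187.3909.
The subsidy lowers effective supply by 23.4: p = 70.1 + 8q.
New quantity: 222.6 − 3q = 70.1 + 8q → q' = 13.8636.
Overproduction Δq = 13.8636 − 11.7364 = 2.1272; wedge = subsidy = 23.4.
Welfare loss = ½ × 2.1272 × 23.4 = 24.89.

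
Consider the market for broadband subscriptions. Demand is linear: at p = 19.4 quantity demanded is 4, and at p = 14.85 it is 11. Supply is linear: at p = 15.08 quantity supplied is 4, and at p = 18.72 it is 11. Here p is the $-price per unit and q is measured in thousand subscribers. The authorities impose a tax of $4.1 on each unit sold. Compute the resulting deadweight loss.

Demand slope = (14.85 − 19.4)/(11 − 4) = −0.65, so p = 22 − 0.65q.
Supply slope = (18.72 − 15.08)/(11 − 4) = 0.52, so p = 13 + 0.52q.
Competitive equilibrium: 22 − 0.65q = 13 + 0.52q → q* = 7.6923, p* = 17.
With the tax, the buyer price exceeds the seller price by 4.1: (22 − 0.65q) − (13 + 0.52q) = 4.1 → q' = 4.188.
Δq = 7.6923 − 4.188 = 3.5043; the wedge equals the tax, 4.1.
Deadweight loss = ½ × 3.5043 × 4.1 = $7.18 thousand.

$7.18 thousand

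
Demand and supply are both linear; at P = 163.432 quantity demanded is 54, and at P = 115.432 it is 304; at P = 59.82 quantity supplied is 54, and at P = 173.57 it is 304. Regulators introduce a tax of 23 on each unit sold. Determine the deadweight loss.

408.81

Demand slope = (115.432 − 163.432)/(304 − 54) = −0.192, so P = 173.8 − 0.192Q.
Supply slope = (173.57 − 59.82)/(304 − 54) = 0.455, so P = 35.25 + 0.455Q.
Competitive equilibrium: 173.8 − 0.192Q = 35.25 + 0.455Q → Q* = 214.1422, P* = 132.6847.
With the tax, the buyer price exceeds the seller price by 23: (173.8 − 0.192Q) − (35.25 + 0.455Q) = 23 → Q' = 178.5935.
ΔQ = 214.1422 − 178.5935 = 35.5487; the wedge equals the tax, 23.
DWL = ½ × 35.5487 × 23 = 408.81.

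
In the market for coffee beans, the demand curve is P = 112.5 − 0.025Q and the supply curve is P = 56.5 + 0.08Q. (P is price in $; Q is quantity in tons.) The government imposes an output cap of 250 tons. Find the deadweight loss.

$4214.58

Competitive equilibrium: 112.5 − 0.025Q = 56.5 + 0.08Q → Q* = 533.3333, P* = 99.1667.
At Q = 250: demand price = 112.5 − 0.025·250 = 106.25; supply price = 56.5 + 0.08·250 = 76.5.
ΔQ = 533.3333 − 250 = 283.3333; wedge = 106.25 − 76.5 = 29.75.
Deadweight loss = ½ × 283.3333 × 29.75 = $4214.58.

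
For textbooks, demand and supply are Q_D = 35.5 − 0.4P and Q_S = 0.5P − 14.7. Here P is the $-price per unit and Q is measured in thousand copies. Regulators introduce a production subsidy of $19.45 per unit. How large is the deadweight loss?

In inverse form: demand P = 88.75 − 2.5Q, supply P = 29.4 + 2Q.
Competitive equilibrium: 88.75 − 2.5Q = 29.4 + 2Q → Q* = 13.1889, P* = 55.7778.
The subsidy lowers effective supply by 19.45: P = 9.95 + 2Q.
New quantity: 88.75 − 2.5Q = 9.95 + 2Q → Q' = 17.5111.
Overproduction ΔQ = 17.5111 − 13.1889 = 4.3222; wedge = subsidy = 19.45.
DWL = ½ × 4.3222 × 19.45 = $42.03 thousand.

$42.03 thousand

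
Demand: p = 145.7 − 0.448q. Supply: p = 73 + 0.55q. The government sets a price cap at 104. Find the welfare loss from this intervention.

Competitive equilibrium: 145.7 − 0.448q = 73 + 0.55q → q* = 72.8457, p* = 113.0651.
At the ceiling p = 104, quantity supplied = (104 − 73)/0.55 = 56.3636.
Willingness to pay at q' = 56.3636: 145.7 − 0.448·56.3636 = 120.4491.
Δq = 72.8457 − 56.3636 = 16.4821; wedge = 120.4491 − 104 = 16.4491.
Deadweight loss = ½ × 16.4821 × 16.4491 = 135.56.

135.56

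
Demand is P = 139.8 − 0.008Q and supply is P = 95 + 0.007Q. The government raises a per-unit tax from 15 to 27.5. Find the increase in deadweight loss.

Competitive equilibrium: 139.8 − 0.008Q = 95 + 0.007Q → Q* = 2986.6667, P* = 115.9067.
For a per-unit tax t: ΔQ = t/0.015, so DWL = ½·t·(t/0.015) = t²/0.03.
At t = 15: DWL = 7500. At t = 27.5: DWL = 25208.333.
Increase = 25208.333 − 7500 = 17708.33.

17708.33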